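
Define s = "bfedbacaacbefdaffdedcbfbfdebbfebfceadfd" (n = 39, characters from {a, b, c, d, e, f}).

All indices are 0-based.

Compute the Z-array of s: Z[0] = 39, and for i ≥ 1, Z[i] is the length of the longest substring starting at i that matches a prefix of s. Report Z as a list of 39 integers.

[39, 0, 0, 0, 1, 0, 0, 0, 0, 0, 1, 0, 0, 0, 0, 0, 0, 0, 0, 0, 0, 2, 0, 2, 0, 0, 0, 1, 3, 0, 0, 2, 0, 0, 0, 0, 0, 0, 0]

Z[0]=39
i=1: fresh scan; Z[1]=0
i=2: fresh scan; Z[2]=0
i=3: fresh scan; Z[3]=0
i=4: fresh scan; Z[4]=1 scan→box=[4,5)
i=5: fresh scan; Z[5]=0
i=6: fresh scan; Z[6]=0
i=7: fresh scan; Z[7]=0
i=8: fresh scan; Z[8]=0
i=9: fresh scan; Z[9]=0
i=10: fresh scan; Z[10]=1 scan→box=[10,11)
i=11: fresh scan; Z[11]=0
i=12: fresh scan; Z[12]=0
i=13: fresh scan; Z[13]=0
i=14: fresh scan; Z[14]=0
i=15: fresh scan; Z[15]=0
i=16: fresh scan; Z[16]=0
i=17: fresh scan; Z[17]=0
i=18: fresh scan; Z[18]=0
i=19: fresh scan; Z[19]=0
i=20: fresh scan; Z[20]=0
i=21: fresh scan; Z[21]=2 scan→box=[21,23)
i=22: min(r-i=1, Z[1]=0)=0; Z[22]=0
i=23: fresh scan; Z[23]=2 scan→box=[23,25)
i=24: min(r-i=1, Z[1]=0)=0; Z[24]=0
i=25: fresh scan; Z[25]=0
i=26: fresh scan; Z[26]=0
i=27: fresh scan; Z[27]=1 scan→box=[27,28)
i=28: fresh scan; Z[28]=3 scan→box=[28,31)
i=29: min(r-i=2, Z[1]=0)=0; Z[29]=0
i=30: min(r-i=1, Z[2]=0)=0; Z[30]=0
i=31: fresh scan; Z[31]=2 scan→box=[31,33)
i=32: min(r-i=1, Z[1]=0)=0; Z[32]=0
i=33: fresh scan; Z[33]=0
i=34: fresh scan; Z[34]=0
i=35: fresh scan; Z[35]=0
i=36: fresh scan; Z[36]=0
i=37: fresh scan; Z[37]=0
i=38: fresh scan; Z[38]=0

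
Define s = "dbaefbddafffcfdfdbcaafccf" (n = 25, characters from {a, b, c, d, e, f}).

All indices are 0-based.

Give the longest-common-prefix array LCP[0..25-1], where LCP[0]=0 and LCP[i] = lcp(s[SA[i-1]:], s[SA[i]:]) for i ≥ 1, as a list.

sorted suffixes:
  #0 SA[0]=19  'aafccf'
  #1 SA[1]=2  'aefbddafffcfdfdbcaafccf'
  #2 SA[2]=20  'afccf'
  #3 SA[3]=8  'afffcfdfdbcaafccf'
  #4 SA[4]=1  'baefbddafffcfdfdbcaafccf'
  #5 SA[5]=17  'bcaafccf'
  #6 SA[6]=5  'bddafffcfdfdbcaafccf'
  #7 SA[7]=18  'caafccf'
  #8 SA[8]=22  'ccf'
  #9 SA[9]=23  'cf'
  #10 SA[10]=12  'cfdfdbcaafccf'
  #11 SA[11]=7  'dafffcfdfdbcaafccf'
  #12 SA[12]=0  'dbaefbddafffcfdfdbcaafccf'
  #13 SA[13]=16  'dbcaafccf'
  #14 SA[14]=6  'ddafffcfdfdbcaafccf'
  #15 SA[15]=14  'dfdbcaafccf'
  #16 SA[16]=3  'efbddafffcfdfdbcaafccf'
  #17 SA[17]=24  'f'
  #18 SA[18]=4  'fbddafffcfdfdbcaafccf'
  #19 SA[19]=21  'fccf'
  #20 SA[20]=11  'fcfdfdbcaafccf'
  #21 SA[21]=15  'fdbcaafccf'
  #22 SA[22]=13  'fdfdbcaafccf'
  #23 SA[23]=10  'ffcfdfdbcaafccf'
  #24 SA[24]=9  'fffcfdfdbcaafccf'

SA = [19, 2, 20, 8, 1, 17, 5, 18, 22, 23, 12, 7, 0, 16, 6, 14, 3, 24, 4, 21, 11, 15, 13, 10, 9]
rank  pair      lcp
   1  s[19:],s[2:]  1  'a'
   2  s[2:],s[20:]  1  'a'
   3  s[20:],s[8:]  2  'af'
   4  s[8:],s[1:]  0  ''
   5  s[1:],s[17:]  1  'b'
   6  s[17:],s[5:]  1  'b'
   7  s[5:],s[18:]  0  ''
   8  s[18:],s[22:]  1  'c'
   9  s[22:],s[23:]  1  'c'
  10  s[23:],s[12:]  2  'cf'
  11  s[12:],s[7:]  0  ''
  12  s[7:],s[0:]  1  'd'
  13  s[0:],s[16:]  2  'db'
  14  s[16:],s[6:]  1  'd'
  15  s[6:],s[14:]  1  'd'
  16  s[14:],s[3:]  0  ''
  17  s[3:],s[24:]  0  ''
  18  s[24:],s[4:]  1  'f'
  19  s[4:],s[21:]  1  'f'
  20  s[21:],s[11:]  2  'fc'
  21  s[11:],s[15:]  1  'f'
  22  s[15:],s[13:]  2  'fd'
  23  s[13:],s[10:]  1  'f'
  24  s[10:],s[9:]  2  'ff'

[0, 1, 1, 2, 0, 1, 1, 0, 1, 1, 2, 0, 1, 2, 1, 1, 0, 0, 1, 1, 2, 1, 2, 1, 2]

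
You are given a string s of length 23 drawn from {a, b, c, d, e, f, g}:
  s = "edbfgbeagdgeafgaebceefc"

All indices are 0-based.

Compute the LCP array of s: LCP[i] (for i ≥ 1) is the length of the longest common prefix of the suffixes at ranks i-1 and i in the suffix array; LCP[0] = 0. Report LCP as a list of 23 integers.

[0, 1, 1, 0, 1, 1, 0, 1, 0, 1, 0, 2, 1, 1, 1, 1, 0, 1, 2, 0, 1, 1, 1]

sorted suffixes:
  #0 SA[0]=15  'aebceefc'
  #1 SA[1]=12  'afgaebceefc'
  #2 SA[2]=7  'agdgeafgaebceefc'
  #3 SA[3]=17  'bceefc'
  #4 SA[4]=5  'beagdgeafgaebceefc'
  #5 SA[5]=2  'bfgbeagdgeafgaebceefc'
  #6 SA[6]=22  'c'
  #7 SA[7]=18  'ceefc'
  #8 SA[8]=1  'dbfgbeagdgeafgaebceefc'
  #9 SA[9]=9  'dgeafgaebceefc'
  #10 SA[10]=11  'eafgaebceefc'
  #11 SA[11]=6  'eagdgeafgaebceefc'
  #12 SA[12]=16  'ebceefc'
  #13 SA[13]=0  'edbfgbeagdgeafgaebceefc'
  #14 SA[14]=19  'eefc'
  #15 SA[15]=20  'efc'
  #16 SA[16]=21  'fc'
  #17 SA[17]=13  'fgaebceefc'
  #18 SA[18]=3  'fgbeagdgeafgaebceefc'
  #19 SA[19]=14  'gaebceefc'
  #20 SA[20]=4  'gbeagdgeafgaebceefc'
  #21 SA[21]=8  'gdgeafgaebceefc'
  #22 SA[22]=10  'geafgaebceefc'

SA = [15, 12, 7, 17, 5, 2, 22, 18, 1, 9, 11, 6, 16, 0, 19, 20, 21, 13, 3, 14, 4, 8, 10]
i: (SA[i-1],SA[i]) lcp shared
  1: (15,12) 1 'a'
  2: (12,7) 1 'a'
  3: (7,17) 0 ''
  4: (17,5) 1 'b'
  5: (5,2) 1 'b'
  6: (2,22) 0 ''
  7: (22,18) 1 'c'
  8: (18,1) 0 ''
  9: (1,9) 1 'd'
  10: (9,11) 0 ''
  11: (11,6) 2 'ea'
  12: (6,16) 1 'e'
  13: (16,0) 1 'e'
  14: (0,19) 1 'e'
  15: (19,20) 1 'e'
  16: (20,21) 0 ''
  17: (21,13) 1 'f'
  18: (13,3) 2 'fg'
  19: (3,14) 0 ''
  20: (14,4) 1 'g'
  21: (4,8) 1 'g'
  22: (8,10) 1 'g'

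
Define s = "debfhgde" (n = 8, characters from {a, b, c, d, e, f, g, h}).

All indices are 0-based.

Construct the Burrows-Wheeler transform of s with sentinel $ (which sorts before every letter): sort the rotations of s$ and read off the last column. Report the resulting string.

rank  rotation   last
    0  $debfhgde  e
    1  bfhgde$de  e
    2  de$debfhg  g
    3  debfhgde$  $
    4  e$debfhgd  d
    5  ebfhgde$d  d
    6  fhgde$deb  b
    7  gde$debfh  h
    8  hgde$debf  f

eeg$ddbhf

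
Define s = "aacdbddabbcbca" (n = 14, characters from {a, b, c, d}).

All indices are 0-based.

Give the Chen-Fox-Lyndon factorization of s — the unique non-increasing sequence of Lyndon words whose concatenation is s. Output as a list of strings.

emit factor 1: 'aacdbddabbcbc' (i=0, period=13)
emit factor 2: 'a' (i=13, period=1)

["aacdbddabbcbc", "a"]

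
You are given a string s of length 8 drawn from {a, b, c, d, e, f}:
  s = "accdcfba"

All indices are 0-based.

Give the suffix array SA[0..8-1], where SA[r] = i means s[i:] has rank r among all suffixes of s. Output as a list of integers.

sorted suffixes:
  #0 SA[0]=7  'a'
  #1 SA[1]=0  'accdcfba'
  #2 SA[2]=6  'ba'
  #3 SA[3]=1  'ccdcfba'
  #4 SA[4]=2  'cdcfba'
  #5 SA[5]=4  'cfba'
  #6 SA[6]=3  'dcfba'
  #7 SA[7]=5  'fba'

[7, 0, 6, 1, 2, 4, 3, 5]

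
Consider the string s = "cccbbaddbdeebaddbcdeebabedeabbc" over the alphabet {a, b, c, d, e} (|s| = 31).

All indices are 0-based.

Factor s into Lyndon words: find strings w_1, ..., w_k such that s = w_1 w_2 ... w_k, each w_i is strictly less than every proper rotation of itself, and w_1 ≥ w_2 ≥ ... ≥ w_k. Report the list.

emit factor 1: 'c' (i=0, period=1)
emit factor 2: 'c' (i=1, period=1)
emit factor 3: 'c' (i=2, period=1)
emit factor 4: 'b' (i=3, period=1)
emit factor 5: 'b' (i=4, period=1)
emit factor 6: 'addbdeeb' (i=5, period=8)
emit factor 7: 'addbcdeeb' (i=13, period=9)
emit factor 8: 'abede' (i=22, period=5)
emit factor 9: 'abbc' (i=27, period=4)

["c", "c", "c", "b", "b", "addbdeeb", "addbcdeeb", "abede", "abbc"]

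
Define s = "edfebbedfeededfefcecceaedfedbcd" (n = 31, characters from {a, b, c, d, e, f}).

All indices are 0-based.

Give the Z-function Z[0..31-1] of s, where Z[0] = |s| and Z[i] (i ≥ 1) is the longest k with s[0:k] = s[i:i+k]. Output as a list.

Z[0]=31
i=1: i≥r, start 0; Z[1]=0
i=2: i≥r, start 0; Z[2]=0
i=3: i≥r, start 0; Z[3]=1 extend→box=[3,4)
i=4: i≥r, start 0; Z[4]=0
i=5: i≥r, start 0; Z[5]=0
i=6: i≥r, start 0; Z[6]=4 extend→box=[6,10)
i=7: min(r-i=3, Z[1]=0)=0; Z[7]=0
i=8: min(r-i=2, Z[2]=0)=0; Z[8]=0
i=9: min(r-i=1, Z[3]=1)=1; Z[9]=1
i=10: i≥r, start 0; Z[10]=2 extend→box=[10,12)
i=11: min(r-i=1, Z[1]=0)=0; Z[11]=0
i=12: i≥r, start 0; Z[12]=4 extend→box=[12,16)
i=13: min(r-i=3, Z[1]=0)=0; Z[13]=0
i=14: min(r-i=2, Z[2]=0)=0; Z[14]=0
i=15: min(r-i=1, Z[3]=1)=1; Z[15]=1
i=16: i≥r, start 0; Z[16]=0
i=17: i≥r, start 0; Z[17]=0
i=18: i≥r, start 0; Z[18]=1 extend→box=[18,19)
i=19: i≥r, start 0; Z[19]=0
i=20: i≥r, start 0; Z[20]=0
i=21: i≥r, start 0; Z[21]=1 extend→box=[21,22)
i=22: i≥r, start 0; Z[22]=0
i=23: i≥r, start 0; Z[23]=4 extend→box=[23,27)
i=24: min(r-i=3, Z[1]=0)=0; Z[24]=0
i=25: min(r-i=2, Z[2]=0)=0; Z[25]=0
i=26: min(r-i=1, Z[3]=1)=1; Z[26]=2 extend→box=[26,28)
i=27: min(r-i=1, Z[1]=0)=0; Z[27]=0
i=28: i≥r, start 0; Z[28]=0
i=29: i≥r, start 0; Z[29]=0
i=30: i≥r, start 0; Z[30]=0

[31, 0, 0, 1, 0, 0, 4, 0, 0, 1, 2, 0, 4, 0, 0, 1, 0, 0, 1, 0, 0, 1, 0, 4, 0, 0, 2, 0, 0, 0, 0]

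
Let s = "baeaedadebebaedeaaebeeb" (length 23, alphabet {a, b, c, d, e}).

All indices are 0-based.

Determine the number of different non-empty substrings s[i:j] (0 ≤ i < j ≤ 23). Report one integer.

sorted suffixes:
  #0 SA[0]=16  'aaebeeb'
  #1 SA[1]=6  'adebebaedeaaebeeb'
  #2 SA[2]=1  'aeaedadebebaedeaaebeeb'
  #3 SA[3]=17  'aebeeb'
  #4 SA[4]=3  'aedadebebaedeaaebeeb'
  #5 SA[5]=12  'aedeaaebeeb'
  #6 SA[6]=22  'b'
  #7 SA[7]=0  'baeaedadebebaedeaaebeeb'
  #8 SA[8]=11  'baedeaaebeeb'
  #9 SA[9]=9  'bebaedeaaebeeb'
  #10 SA[10]=19  'beeb'
  #11 SA[11]=5  'dadebebaedeaaebeeb'
  #12 SA[12]=14  'deaaebeeb'
  #13 SA[13]=7  'debebaedeaaebeeb'
  #14 SA[14]=15  'eaaebeeb'
  #15 SA[15]=2  'eaedadebebaedeaaebeeb'
  #16 SA[16]=21  'eb'
  #17 SA[17]=10  'ebaedeaaebeeb'
  #18 SA[18]=8  'ebebaedeaaebeeb'
  #19 SA[19]=18  'ebeeb'
  #20 SA[20]=4  'edadebebaedeaaebeeb'
  #21 SA[21]=13  'edeaaebeeb'
  #22 SA[22]=20  'eeb'

SA = [16, 6, 1, 17, 3, 12, 22, 0, 11, 9, 19, 5, 14, 7, 15, 2, 21, 10, 8, 18, 4, 13, 20]
rank  pair      lcp
   1  s[16:],s[6:]  1  'a'
   2  s[6:],s[1:]  1  'a'
   3  s[1:],s[17:]  2  'ae'
   4  s[17:],s[3:]  2  'ae'
   5  s[3:],s[12:]  3  'aed'
   6  s[12:],s[22:]  0  ''
   7  s[22:],s[0:]  1  'b'
   8  s[0:],s[11:]  3  'bae'
   9  s[11:],s[9:]  1  'b'
  10  s[9:],s[19:]  2  'be'
  11  s[19:],s[5:]  0  ''
  12  s[5:],s[14:]  1  'd'
  13  s[14:],s[7:]  2  'de'
  14  s[7:],s[15:]  0  ''
  15  s[15:],s[2:]  2  'ea'
  16  s[2:],s[21:]  1  'e'
  17  s[21:],s[10:]  2  'eb'
  18  s[10:],s[8:]  2  'eb'
  19  s[8:],s[18:]  3  'ebe'
  20  s[18:],s[4:]  1  'e'
  21  s[4:],s[13:]  2  'ed'
  22  s[13:],s[20:]  1  'e'

n(n+1)/2 = 23·24/2 = 276
Σ LCP = 0 + 1 + 1 + 2 + 2 + 3 + 0 + 1 + 3 + 1 + 2 + 0 + 1 + 2 + 0 + 2 + 1 + 2 + 2 + 3 + 1 + 2 + 1 = 33
distinct = 276 − 33 = 243

243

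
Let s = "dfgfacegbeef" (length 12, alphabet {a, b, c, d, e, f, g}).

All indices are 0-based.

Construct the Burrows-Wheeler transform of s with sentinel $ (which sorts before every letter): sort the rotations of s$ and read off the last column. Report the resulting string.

rank  rotation       last
    0  $dfgfacegbeef  f
    1  acegbeef$dfgf  f
    2  beef$dfgfaceg  g
    3  cegbeef$dfgfa  a
    4  dfgfacegbeef$  $
    5  eef$dfgfacegb  b
    6  ef$dfgfacegbe  e
    7  egbeef$dfgfac  c
    8  f$dfgfacegbee  e
    9  facegbeef$dfg  g
   10  fgfacegbeef$d  d
   11  gbeef$dfgface  e
   12  gfacegbeef$df  f

ffga$becegdef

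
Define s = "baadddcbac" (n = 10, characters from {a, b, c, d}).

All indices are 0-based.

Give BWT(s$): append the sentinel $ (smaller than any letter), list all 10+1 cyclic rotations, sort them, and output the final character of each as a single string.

cbba$caddda

rank  rotation     last
    0  $baadddcbac  c
    1  aadddcbac$b  b
    2  ac$baadddcb  b
    3  adddcbac$ba  a
    4  baadddcbac$  $
    5  bac$baadddc  c
    6  c$baadddcba  a
    7  cbac$baaddd  d
    8  dcbac$baadd  d
    9  ddcbac$baad  d
   10  dddcbac$baa  a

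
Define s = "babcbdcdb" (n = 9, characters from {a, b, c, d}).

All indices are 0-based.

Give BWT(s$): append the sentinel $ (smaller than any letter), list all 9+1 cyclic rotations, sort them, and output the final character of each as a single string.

rank  rotation    last
    0  $babcbdcdb  b
    1  abcbdcdb$b  b
    2  b$babcbdcd  d
    3  babcbdcdb$  $
    4  bcbdcdb$ba  a
    5  bdcdb$babc  c
    6  cbdcdb$bab  b
    7  cdb$babcbd  d
    8  db$babcbdc  c
    9  dcdb$babcb  b

bbd$acbdcb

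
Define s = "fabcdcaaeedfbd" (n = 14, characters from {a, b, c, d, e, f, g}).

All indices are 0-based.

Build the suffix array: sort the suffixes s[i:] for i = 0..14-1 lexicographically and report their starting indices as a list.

[6, 1, 7, 2, 12, 5, 3, 13, 4, 10, 9, 8, 0, 11]

rank | idx | suffix
   0 |   6 | aaeedfbd
   1 |   1 | abcdcaaeedfbd
   2 |   7 | aeedfbd
   3 |   2 | bcdcaaeedfbd
   4 |  12 | bd
   5 |   5 | caaeedfbd
   6 |   3 | cdcaaeedfbd
   7 |  13 | d
   8 |   4 | dcaaeedfbd
   9 |  10 | dfbd
  10 |   9 | edfbd
  11 |   8 | eedfbd
  12 |   0 | fabcdcaaeedfbd
  13 |  11 | fbd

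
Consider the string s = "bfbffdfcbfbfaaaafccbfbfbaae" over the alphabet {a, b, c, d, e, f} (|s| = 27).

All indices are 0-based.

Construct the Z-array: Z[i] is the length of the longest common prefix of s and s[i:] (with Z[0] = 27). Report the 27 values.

Z[0]=27
i=1: outside box; Z[1]=0
i=2: outside box; Z[2]=2 grow→box=[2,4)
i=3: min(r-i=1, Z[1]=0)=0; Z[3]=0
i=4: outside box; Z[4]=0
i=5: outside box; Z[5]=0
i=6: outside box; Z[6]=0
i=7: outside box; Z[7]=0
i=8: outside box; Z[8]=4 grow→box=[8,12)
i=9: min(r-i=3, Z[1]=0)=0; Z[9]=0
i=10: min(r-i=2, Z[2]=2)=2; Z[10]=2
i=11: min(r-i=1, Z[3]=0)=0; Z[11]=0
i=12: outside box; Z[12]=0
i=13: outside box; Z[13]=0
i=14: outside box; Z[14]=0
i=15: outside box; Z[15]=0
i=16: outside box; Z[16]=0
i=17: outside box; Z[17]=0
i=18: outside box; Z[18]=0
i=19: outside box; Z[19]=4 grow→box=[19,23)
i=20: min(r-i=3, Z[1]=0)=0; Z[20]=0
i=21: min(r-i=2, Z[2]=2)=2; Z[21]=3 grow→box=[21,24)
i=22: min(r-i=2, Z[1]=0)=0; Z[22]=0
i=23: min(r-i=1, Z[2]=2)=1; Z[23]=1
i=24: outside box; Z[24]=0
i=25: outside box; Z[25]=0
i=26: outside box; Z[26]=0

[27, 0, 2, 0, 0, 0, 0, 0, 4, 0, 2, 0, 0, 0, 0, 0, 0, 0, 0, 4, 0, 3, 0, 1, 0, 0, 0]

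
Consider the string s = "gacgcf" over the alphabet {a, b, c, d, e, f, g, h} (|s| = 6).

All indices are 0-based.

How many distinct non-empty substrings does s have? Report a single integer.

rank→(start, suffix):
  0 → (1, 'acgcf')
  1 → (4, 'cf')
  2 → (2, 'cgcf')
  3 → (5, 'f')
  4 → (0, 'gacgcf')
  5 → (3, 'gcf')

SA = [1, 4, 2, 5, 0, 3]
rank  pair      lcp
   1  s[1:],s[4:]  0  ''
   2  s[4:],s[2:]  1  'c'
   3  s[2:],s[5:]  0  ''
   4  s[5:],s[0:]  0  ''
   5  s[0:],s[3:]  1  'g'

n(n+1)/2 = 6·7/2 = 21
Σ LCP = 0 + 0 + 1 + 0 + 0 + 1 = 2
distinct = 21 − 2 = 19

19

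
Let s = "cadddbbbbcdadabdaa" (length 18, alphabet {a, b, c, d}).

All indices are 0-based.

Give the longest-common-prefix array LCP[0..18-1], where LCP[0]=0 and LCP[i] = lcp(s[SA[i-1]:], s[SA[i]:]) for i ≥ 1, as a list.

[0, 1, 1, 1, 2, 0, 3, 2, 1, 1, 0, 1, 0, 2, 2, 1, 1, 2]

sorted suffixes:
  #0 SA[0]=17  'a'
  #1 SA[1]=16  'aa'
  #2 SA[2]=13  'abdaa'
  #3 SA[3]=11  'adabdaa'
  #4 SA[4]=1  'adddbbbbcdadabdaa'
  #5 SA[5]=5  'bbbbcdadabdaa'
  #6 SA[6]=6  'bbbcdadabdaa'
  #7 SA[7]=7  'bbcdadabdaa'
  #8 SA[8]=8  'bcdadabdaa'
  #9 SA[9]=14  'bdaa'
  #10 SA[10]=0  'cadddbbbbcdadabdaa'
  #11 SA[11]=9  'cdadabdaa'
  #12 SA[12]=15  'daa'
  #13 SA[13]=12  'dabdaa'
  #14 SA[14]=10  'dadabdaa'
  #15 SA[15]=4  'dbbbbcdadabdaa'
  #16 SA[16]=3  'ddbbbbcdadabdaa'
  #17 SA[17]=2  'dddbbbbcdadabdaa'

SA = [17, 16, 13, 11, 1, 5, 6, 7, 8, 14, 0, 9, 15, 12, 10, 4, 3, 2]
rank  pair      lcp
   1  s[17:],s[16:]  1  'a'
   2  s[16:],s[13:]  1  'a'
   3  s[13:],s[11:]  1  'a'
   4  s[11:],s[1:]  2  'ad'
   5  s[1:],s[5:]  0  ''
   6  s[5:],s[6:]  3  'bbb'
   7  s[6:],s[7:]  2  'bb'
   8  s[7:],s[8:]  1  'b'
   9  s[8:],s[14:]  1  'b'
  10  s[14:],s[0:]  0  ''
  11  s[0:],s[9:]  1  'c'
  12  s[9:],s[15:]  0  ''
  13  s[15:],s[12:]  2  'da'
  14  s[12:],s[10:]  2  'da'
  15  s[10:],s[4:]  1  'd'
  16  s[4:],s[3:]  1  'd'
  17  s[3:],s[2:]  2  'dd'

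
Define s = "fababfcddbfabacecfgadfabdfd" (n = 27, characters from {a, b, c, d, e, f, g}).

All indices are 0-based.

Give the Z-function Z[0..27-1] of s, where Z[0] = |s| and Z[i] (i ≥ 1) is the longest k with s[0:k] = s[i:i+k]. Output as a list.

Z[0]=27
i=1: outside box; Z[1]=0
i=2: outside box; Z[2]=0
i=3: outside box; Z[3]=0
i=4: outside box; Z[4]=0
i=5: outside box; Z[5]=1 extend→box=[5,6)
i=6: outside box; Z[6]=0
i=7: outside box; Z[7]=0
i=8: outside box; Z[8]=0
i=9: outside box; Z[9]=0
i=10: outside box; Z[10]=4 extend→box=[10,14)
i=11: min(r-i=3, Z[1]=0)=0; Z[11]=0
i=12: min(r-i=2, Z[2]=0)=0; Z[12]=0
i=13: min(r-i=1, Z[3]=0)=0; Z[13]=0
i=14: outside box; Z[14]=0
i=15: outside box; Z[15]=0
i=16: outside box; Z[16]=0
i=17: outside box; Z[17]=1 extend→box=[17,18)
i=18: outside box; Z[18]=0
i=19: outside box; Z[19]=0
i=20: outside box; Z[20]=0
i=21: outside box; Z[21]=3 extend→box=[21,24)
i=22: min(r-i=2, Z[1]=0)=0; Z[22]=0
i=23: min(r-i=1, Z[2]=0)=0; Z[23]=0
i=24: outside box; Z[24]=0
i=25: outside box; Z[25]=1 extend→box=[25,26)
i=26: outside box; Z[26]=0

[27, 0, 0, 0, 0, 1, 0, 0, 0, 0, 4, 0, 0, 0, 0, 0, 0, 1, 0, 0, 0, 3, 0, 0, 0, 1, 0]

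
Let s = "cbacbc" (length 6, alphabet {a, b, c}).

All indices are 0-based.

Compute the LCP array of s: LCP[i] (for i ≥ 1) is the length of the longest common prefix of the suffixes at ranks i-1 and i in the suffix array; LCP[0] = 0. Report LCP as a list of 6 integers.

[0, 0, 1, 0, 1, 2]

rank | idx | suffix
   0 |   2 | acbc
   1 |   1 | bacbc
   2 |   4 | bc
   3 |   5 | c
   4 |   0 | cbacbc
   5 |   3 | cbc

SA = [2, 1, 4, 5, 0, 3]
[i] adj suffixes → lcp
  [1] 2/1 → 0 ('')
  [2] 1/4 → 1 ('b')
  [3] 4/5 → 0 ('')
  [4] 5/0 → 1 ('c')
  [5] 0/3 → 2 ('cb')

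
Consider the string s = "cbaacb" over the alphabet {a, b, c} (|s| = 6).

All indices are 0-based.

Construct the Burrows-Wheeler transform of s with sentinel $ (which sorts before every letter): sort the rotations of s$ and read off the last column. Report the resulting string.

bbacca$

rank  rotation last
    0  $cbaacb  b
    1  aacb$cb  b
    2  acb$cba  a
    3  b$cbaac  c
    4  baacb$c  c
    5  cb$cbaa  a
    6  cbaacb$  $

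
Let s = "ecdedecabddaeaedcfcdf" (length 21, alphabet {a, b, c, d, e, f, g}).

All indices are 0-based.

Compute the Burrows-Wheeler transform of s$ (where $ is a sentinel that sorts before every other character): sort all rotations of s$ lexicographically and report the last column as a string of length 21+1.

fcdeaeefddebeccad$addc

rank  rotation                last
    0  $ecdedecabddaeaedcfcdf  f
    1  abddaeaedcfcdf$ecdedec  c
    2  aeaedcfcdf$ecdedecabdd  d
    3  aedcfcdf$ecdedecabddae  e
    4  bddaeaedcfcdf$ecdedeca  a
    5  cabddaeaedcfcdf$ecdede  e
    6  cdedecabddaeaedcfcdf$e  e
    7  cdf$ecdedecabddaeaedcf  f
    8  cfcdf$ecdedecabddaeaed  d
    9  daeaedcfcdf$ecdedecabd  d
   10  dcfcdf$ecdedecabddaeae  e
   11  ddaeaedcfcdf$ecdedecab  b
   12  decabddaeaedcfcdf$ecde  e
   13  dedecabddaeaedcfcdf$ec  c
   14  df$ecdedecabddaeaedcfc  c
   15  eaedcfcdf$ecdedecabdda  a
   16  ecabddaeaedcfcdf$ecded  d
   17  ecdedecabddaeaedcfcdf$  $
   18  edcfcdf$ecdedecabddaea  a
   19  edecabddaeaedcfcdf$ecd  d
   20  f$ecdedecabddaeaedcfcd  d
   21  fcdf$ecdedecabddaeaedc  c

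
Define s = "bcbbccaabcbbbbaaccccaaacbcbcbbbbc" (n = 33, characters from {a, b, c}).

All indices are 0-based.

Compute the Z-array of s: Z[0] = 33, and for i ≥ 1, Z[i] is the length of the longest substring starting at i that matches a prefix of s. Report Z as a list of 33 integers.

[33, 0, 1, 2, 0, 0, 0, 0, 4, 0, 1, 1, 1, 1, 0, 0, 0, 0, 0, 0, 0, 0, 0, 0, 3, 0, 4, 0, 1, 1, 1, 2, 0]

Z[0]=33
i=1: i≥r, start 0; Z[1]=0
i=2: i≥r, start 0; Z[2]=1 extend→box=[2,3)
i=3: i≥r, start 0; Z[3]=2 extend→box=[3,5)
i=4: min(r-i=1, Z[1]=0)=0; Z[4]=0
i=5: i≥r, start 0; Z[5]=0
i=6: i≥r, start 0; Z[6]=0
i=7: i≥r, start 0; Z[7]=0
i=8: i≥r, start 0; Z[8]=4 extend→box=[8,12)
i=9: min(r-i=3, Z[1]=0)=0; Z[9]=0
i=10: min(r-i=2, Z[2]=1)=1; Z[10]=1
i=11: min(r-i=1, Z[3]=2)=1; Z[11]=1
i=12: i≥r, start 0; Z[12]=1 extend→box=[12,13)
i=13: i≥r, start 0; Z[13]=1 extend→box=[13,14)
i=14: i≥r, start 0; Z[14]=0
i=15: i≥r, start 0; Z[15]=0
i=16: i≥r, start 0; Z[16]=0
i=17: i≥r, start 0; Z[17]=0
i=18: i≥r, start 0; Z[18]=0
i=19: i≥r, start 0; Z[19]=0
i=20: i≥r, start 0; Z[20]=0
i=21: i≥r, start 0; Z[21]=0
i=22: i≥r, start 0; Z[22]=0
i=23: i≥r, start 0; Z[23]=0
i=24: i≥r, start 0; Z[24]=3 extend→box=[24,27)
i=25: min(r-i=2, Z[1]=0)=0; Z[25]=0
i=26: min(r-i=1, Z[2]=1)=1; Z[26]=4 extend→box=[26,30)
i=27: min(r-i=3, Z[1]=0)=0; Z[27]=0
i=28: min(r-i=2, Z[2]=1)=1; Z[28]=1
i=29: min(r-i=1, Z[3]=2)=1; Z[29]=1
i=30: i≥r, start 0; Z[30]=1 extend→box=[30,31)
i=31: i≥r, start 0; Z[31]=2 extend→box=[31,33)
i=32: min(r-i=1, Z[1]=0)=0; Z[32]=0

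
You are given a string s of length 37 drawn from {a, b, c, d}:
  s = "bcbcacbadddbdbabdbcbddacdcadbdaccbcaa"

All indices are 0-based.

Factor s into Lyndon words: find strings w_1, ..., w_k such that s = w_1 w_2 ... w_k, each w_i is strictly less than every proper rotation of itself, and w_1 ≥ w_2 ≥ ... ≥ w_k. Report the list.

["bc", "bc", "acbadddbdb", "abdbcbddacdcadbdaccbc", "a", "a"]

emit factor 1: 'bc' (i=0, period=2)
emit factor 2: 'bc' (i=2, period=2)
emit factor 3: 'acbadddbdb' (i=4, period=10)
emit factor 4: 'abdbcbddacdcadbdaccbc' (i=14, period=21)
emit factor 5: 'a' (i=35, period=1)
emit factor 6: 'a' (i=36, period=1)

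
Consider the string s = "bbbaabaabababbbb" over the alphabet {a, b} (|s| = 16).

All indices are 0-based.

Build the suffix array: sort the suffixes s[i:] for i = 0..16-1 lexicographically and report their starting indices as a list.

[3, 6, 4, 7, 9, 11, 15, 2, 5, 8, 10, 14, 1, 13, 0, 12]

rank | idx | suffix
   0 |   3 | aabaabababbbb
   1 |   6 | aabababbbb
   2 |   4 | abaabababbbb
   3 |   7 | abababbbb
   4 |   9 | ababbbb
   5 |  11 | abbbb
   6 |  15 | b
   7 |   2 | baabaabababbbb
   8 |   5 | baabababbbb
   9 |   8 | bababbbb
  10 |  10 | babbbb
  11 |  14 | bb
  12 |   1 | bbaabaabababbbb
  13 |  13 | bbb
  14 |   0 | bbbaabaabababbbb
  15 |  12 | bbbb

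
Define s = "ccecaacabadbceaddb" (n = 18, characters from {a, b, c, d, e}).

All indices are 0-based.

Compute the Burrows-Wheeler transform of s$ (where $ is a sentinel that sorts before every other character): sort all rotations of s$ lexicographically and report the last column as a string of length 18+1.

bccabedadea$bcdaacc

rank  rotation             last
    0  $ccecaacabadbceaddb  b
    1  aacabadbceaddb$ccec  c
    2  abadbceaddb$ccecaac  c
    3  acabadbceaddb$cceca  a
    4  adbceaddb$ccecaacab  b
    5  addb$ccecaacabadbce  e
    6  b$ccecaacabadbceadd  d
    7  badbceaddb$ccecaaca  a
    8  bceaddb$ccecaacabad  d
    9  caacabadbceaddb$cce  e
   10  cabadbceaddb$ccecaa  a
   11  ccecaacabadbceaddb$  $
   12  ceaddb$ccecaacabadb  b
   13  cecaacabadbceaddb$c  c
   14  db$ccecaacabadbcead  d
   15  dbceaddb$ccecaacaba  a
   16  ddb$ccecaacabadbcea  a
   17  eaddb$ccecaacabadbc  c
   18  ecaacabadbceaddb$cc  c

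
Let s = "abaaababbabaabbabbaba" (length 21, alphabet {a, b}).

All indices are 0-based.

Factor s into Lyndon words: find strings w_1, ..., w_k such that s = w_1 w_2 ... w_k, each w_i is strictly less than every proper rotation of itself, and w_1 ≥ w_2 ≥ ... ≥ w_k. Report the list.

emit factor 1: 'ab' (i=0, period=2)
emit factor 2: 'aaababbabaabbabbab' (i=2, period=18)
emit factor 3: 'a' (i=20, period=1)

["ab", "aaababbabaabbabbab", "a"]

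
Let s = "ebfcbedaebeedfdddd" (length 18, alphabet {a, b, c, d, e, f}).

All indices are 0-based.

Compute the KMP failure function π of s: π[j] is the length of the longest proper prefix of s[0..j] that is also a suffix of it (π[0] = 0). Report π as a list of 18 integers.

[0, 0, 0, 0, 0, 1, 0, 0, 1, 2, 1, 1, 0, 0, 0, 0, 0, 0]

π[0] = 0
j=1 s[j]='b': π[1]=0 (border '')
j=2 s[j]='f': π[2]=0 (border '')
j=3 s[j]='c': π[3]=0 (border '')
j=4 s[j]='b': π[4]=0 (border '')
j=5 s[j]='e': π[5]=1 (border 'e')
j=6 s[j]='d': k: 1→0; π[6]=0 (border '')
j=7 s[j]='a': π[7]=0 (border '')
j=8 s[j]='e': π[8]=1 (border 'e')
j=9 s[j]='b': π[9]=2 (border 'eb')
j=10 s[j]='e': k: 2→0; π[10]=1 (border 'e')
j=11 s[j]='e': k: 1→0; π[11]=1 (border 'e')
j=12 s[j]='d': k: 1→0; π[12]=0 (border '')
j=13 s[j]='f': π[13]=0 (border '')
j=14 s[j]='d': π[14]=0 (border '')
j=15 s[j]='d': π[15]=0 (border '')
j=16 s[j]='d': π[16]=0 (border '')
j=17 s[j]='d': π[17]=0 (border '')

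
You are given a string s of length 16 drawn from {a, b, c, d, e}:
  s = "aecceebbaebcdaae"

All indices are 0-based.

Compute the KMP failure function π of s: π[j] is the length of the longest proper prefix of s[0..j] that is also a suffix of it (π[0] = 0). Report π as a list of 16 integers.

[0, 0, 0, 0, 0, 0, 0, 0, 1, 2, 0, 0, 0, 1, 1, 2]

π[0] = 0
j=1 s[j]='e': π[1]=0 (border '')
j=2 s[j]='c': π[2]=0 (border '')
j=3 s[j]='c': π[3]=0 (border '')
j=4 s[j]='e': π[4]=0 (border '')
j=5 s[j]='e': π[5]=0 (border '')
j=6 s[j]='b': π[6]=0 (border '')
j=7 s[j]='b': π[7]=0 (border '')
j=8 s[j]='a': π[8]=1 (border 'a')
j=9 s[j]='e': π[9]=2 (border 'ae')
j=10 s[j]='b': k: 2→0; π[10]=0 (border '')
j=11 s[j]='c': π[11]=0 (border '')
j=12 s[j]='d': π[12]=0 (border '')
j=13 s[j]='a': π[13]=1 (border 'a')
j=14 s[j]='a': k: 1→0; π[14]=1 (border 'a')
j=15 s[j]='e': π[15]=2 (border 'ae')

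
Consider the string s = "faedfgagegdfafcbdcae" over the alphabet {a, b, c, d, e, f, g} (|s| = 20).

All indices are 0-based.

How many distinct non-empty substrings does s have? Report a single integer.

sorted suffixes:
  #0 SA[0]=18  'ae'
  #1 SA[1]=1  'aedfgagegdfafcbdcae'
  #2 SA[2]=12  'afcbdcae'
  #3 SA[3]=6  'agegdfafcbdcae'
  #4 SA[4]=15  'bdcae'
  #5 SA[5]=17  'cae'
  #6 SA[6]=14  'cbdcae'
  #7 SA[7]=16  'dcae'
  #8 SA[8]=10  'dfafcbdcae'
  #9 SA[9]=3  'dfgagegdfafcbdcae'
  #10 SA[10]=19  'e'
  #11 SA[11]=2  'edfgagegdfafcbdcae'
  #12 SA[12]=8  'egdfafcbdcae'
  #13 SA[13]=0  'faedfgagegdfafcbdcae'
  #14 SA[14]=11  'fafcbdcae'
  #15 SA[15]=13  'fcbdcae'
  #16 SA[16]=4  'fgagegdfafcbdcae'
  #17 SA[17]=5  'gagegdfafcbdcae'
  #18 SA[18]=9  'gdfafcbdcae'
  #19 SA[19]=7  'gegdfafcbdcae'

SA = [18, 1, 12, 6, 15, 17, 14, 16, 10, 3, 19, 2, 8, 0, 11, 13, 4, 5, 9, 7]
[i] adj suffixes → lcp
  [1] 18/1 → 2 ('ae')
  [2] 1/12 → 1 ('a')
  [3] 12/6 → 1 ('a')
  [4] 6/15 → 0 ('')
  [5] 15/17 → 0 ('')
  [6] 17/14 → 1 ('c')
  [7] 14/16 → 0 ('')
  [8] 16/10 → 1 ('d')
  [9] 10/3 → 2 ('df')
  [10] 3/19 → 0 ('')
  [11] 19/2 → 1 ('e')
  [12] 2/8 → 1 ('e')
  [13] 8/0 → 0 ('')
  [14] 0/11 → 2 ('fa')
  [15] 11/13 → 1 ('f')
  [16] 13/4 → 1 ('f')
  [17] 4/5 → 0 ('')
  [18] 5/9 → 1 ('g')
  [19] 9/7 → 1 ('g')

n(n+1)/2 = 20·21/2 = 210
Σ LCP = 0 + 2 + 1 + 1 + 0 + 0 + 1 + 0 + 1 + 2 + 0 + 1 + 1 + 0 + 2 + 1 + 1 + 0 + 1 + 1 = 16
distinct = 210 − 16 = 194

194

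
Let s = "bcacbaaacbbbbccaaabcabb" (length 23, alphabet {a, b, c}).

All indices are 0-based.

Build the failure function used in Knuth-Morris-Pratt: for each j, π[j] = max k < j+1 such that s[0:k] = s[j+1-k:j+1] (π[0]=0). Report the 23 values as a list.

[0, 0, 0, 0, 1, 0, 0, 0, 0, 1, 1, 1, 1, 2, 0, 0, 0, 0, 1, 2, 3, 1, 1]

π[0] = 0
j=1 s[j]='c': π[1]=0 (border '')
j=2 s[j]='a': π[2]=0 (border '')
j=3 s[j]='c': π[3]=0 (border '')
j=4 s[j]='b': π[4]=1 (border 'b')
j=5 s[j]='a': k: 1→0; π[5]=0 (border '')
j=6 s[j]='a': π[6]=0 (border '')
j=7 s[j]='a': π[7]=0 (border '')
j=8 s[j]='c': π[8]=0 (border '')
j=9 s[j]='b': π[9]=1 (border 'b')
j=10 s[j]='b': k: 1→0; π[10]=1 (border 'b')
j=11 s[j]='b': k: 1→0; π[11]=1 (border 'b')
j=12 s[j]='b': k: 1→0; π[12]=1 (border 'b')
j=13 s[j]='c': π[13]=2 (border 'bc')
j=14 s[j]='c': k: 2→0; π[14]=0 (border '')
j=15 s[j]='a': π[15]=0 (border '')
j=16 s[j]='a': π[16]=0 (border '')
j=17 s[j]='a': π[17]=0 (border '')
j=18 s[j]='b': π[18]=1 (border 'b')
j=19 s[j]='c': π[19]=2 (border 'bc')
j=20 s[j]='a': π[20]=3 (border 'bca')
j=21 s[j]='b': k: 3→0; π[21]=1 (border 'b')
j=22 s[j]='b': k: 1→0; π[22]=1 (border 'b')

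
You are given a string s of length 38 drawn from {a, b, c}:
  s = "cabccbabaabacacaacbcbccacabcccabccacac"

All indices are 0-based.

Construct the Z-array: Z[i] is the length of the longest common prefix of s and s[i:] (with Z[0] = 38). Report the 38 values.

Z[0]=38
i=1: i≥r, start 0; Z[1]=0
i=2: i≥r, start 0; Z[2]=0
i=3: i≥r, start 0; Z[3]=1 grow→box=[3,4)
i=4: i≥r, start 0; Z[4]=1 grow→box=[4,5)
i=5: i≥r, start 0; Z[5]=0
i=6: i≥r, start 0; Z[6]=0
i=7: i≥r, start 0; Z[7]=0
i=8: i≥r, start 0; Z[8]=0
i=9: i≥r, start 0; Z[9]=0
i=10: i≥r, start 0; Z[10]=0
i=11: i≥r, start 0; Z[11]=0
i=12: i≥r, start 0; Z[12]=2 grow→box=[12,14)
i=13: min(r-i=1, Z[1]=0)=0; Z[13]=0
i=14: i≥r, start 0; Z[14]=2 grow→box=[14,16)
i=15: min(r-i=1, Z[1]=0)=0; Z[15]=0
i=16: i≥r, start 0; Z[16]=0
i=17: i≥r, start 0; Z[17]=1 grow→box=[17,18)
i=18: i≥r, start 0; Z[18]=0
i=19: i≥r, start 0; Z[19]=1 grow→box=[19,20)
i=20: i≥r, start 0; Z[20]=0
i=21: i≥r, start 0; Z[21]=1 grow→box=[21,22)
i=22: i≥r, start 0; Z[22]=2 grow→box=[22,24)
i=23: min(r-i=1, Z[1]=0)=0; Z[23]=0
i=24: i≥r, start 0; Z[24]=5 grow→box=[24,29)
i=25: min(r-i=4, Z[1]=0)=0; Z[25]=0
i=26: min(r-i=3, Z[2]=0)=0; Z[26]=0
i=27: min(r-i=2, Z[3]=1)=1; Z[27]=1
i=28: min(r-i=1, Z[4]=1)=1; Z[28]=1
i=29: i≥r, start 0; Z[29]=5 grow→box=[29,34)
i=30: min(r-i=4, Z[1]=0)=0; Z[30]=0
i=31: min(r-i=3, Z[2]=0)=0; Z[31]=0
i=32: min(r-i=2, Z[3]=1)=1; Z[32]=1
i=33: min(r-i=1, Z[4]=1)=1; Z[33]=2 grow→box=[33,35)
i=34: min(r-i=1, Z[1]=0)=0; Z[34]=0
i=35: i≥r, start 0; Z[35]=2 grow→box=[35,37)
i=36: min(r-i=1, Z[1]=0)=0; Z[36]=0
i=37: i≥r, start 0; Z[37]=1 grow→box=[37,38)

[38, 0, 0, 1, 1, 0, 0, 0, 0, 0, 0, 0, 2, 0, 2, 0, 0, 1, 0, 1, 0, 1, 2, 0, 5, 0, 0, 1, 1, 5, 0, 0, 1, 2, 0, 2, 0, 1]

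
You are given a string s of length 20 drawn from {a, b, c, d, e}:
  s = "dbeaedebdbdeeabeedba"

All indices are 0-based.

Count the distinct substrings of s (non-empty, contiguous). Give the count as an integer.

sorted suffixes:
  #0 SA[0]=19  'a'
  #1 SA[1]=13  'abeedba'
  #2 SA[2]=3  'aedebdbdeeabeedba'
  #3 SA[3]=18  'ba'
  #4 SA[4]=7  'bdbdeeabeedba'
  #5 SA[5]=9  'bdeeabeedba'
  #6 SA[6]=1  'beaedebdbdeeabeedba'
  #7 SA[7]=14  'beedba'
  #8 SA[8]=17  'dba'
  #9 SA[9]=8  'dbdeeabeedba'
  #10 SA[10]=0  'dbeaedebdbdeeabeedba'
  #11 SA[11]=5  'debdbdeeabeedba'
  #12 SA[12]=10  'deeabeedba'
  #13 SA[13]=12  'eabeedba'
  #14 SA[14]=2  'eaedebdbdeeabeedba'
  #15 SA[15]=6  'ebdbdeeabeedba'
  #16 SA[16]=16  'edba'
  #17 SA[17]=4  'edebdbdeeabeedba'
  #18 SA[18]=11  'eeabeedba'
  #19 SA[19]=15  'eedba'

SA = [19, 13, 3, 18, 7, 9, 1, 14, 17, 8, 0, 5, 10, 12, 2, 6, 16, 4, 11, 15]
rank  pair      lcp
   1  s[19:],s[13:]  1  'a'
   2  s[13:],s[3:]  1  'a'
   3  s[3:],s[18:]  0  ''
   4  s[18:],s[7:]  1  'b'
   5  s[7:],s[9:]  2  'bd'
   6  s[9:],s[1:]  1  'b'
   7  s[1:],s[14:]  2  'be'
   8  s[14:],s[17:]  0  ''
   9  s[17:],s[8:]  2  'db'
  10  s[8:],s[0:]  2  'db'
  11  s[0:],s[5:]  1  'd'
  12  s[5:],s[10:]  2  'de'
  13  s[10:],s[12:]  0  ''
  14  s[12:],s[2:]  2  'ea'
  15  s[2:],s[6:]  1  'e'
  16  s[6:],s[16:]  1  'e'
  17  s[16:],s[4:]  2  'ed'
  18  s[4:],s[11:]  1  'e'
  19  s[11:],s[15:]  2  'ee'

n(n+1)/2 = 20·21/2 = 210
Σ LCP = 0 + 1 + 1 + 0 + 1 + 2 + 1 + 2 + 0 + 2 + 2 + 1 + 2 + 0 + 2 + 1 + 1 + 2 + 1 + 2 = 24
distinct = 210 − 24 = 186

186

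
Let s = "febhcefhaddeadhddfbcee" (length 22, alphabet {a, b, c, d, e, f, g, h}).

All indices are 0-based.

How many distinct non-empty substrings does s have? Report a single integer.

235

rank→(start, suffix):
  0 → (8, 'addeadhddfbcee')
  1 → (12, 'adhddfbcee')
  2 → (18, 'bcee')
  3 → (2, 'bhcefhaddeadhddfbcee')
  4 → (19, 'cee')
  5 → (4, 'cefhaddeadhddfbcee')
  6 → (9, 'ddeadhddfbcee')
  7 → (15, 'ddfbcee')
  8 → (10, 'deadhddfbcee')
  9 → (16, 'dfbcee')
  10 → (13, 'dhddfbcee')
  11 → (21, 'e')
  12 → (11, 'eadhddfbcee')
  13 → (1, 'ebhcefhaddeadhddfbcee')
  14 → (20, 'ee')
  15 → (5, 'efhaddeadhddfbcee')
  16 → (17, 'fbcee')
  17 → (0, 'febhcefhaddeadhddfbcee')
  18 → (6, 'fhaddeadhddfbcee')
  19 → (7, 'haddeadhddfbcee')
  20 → (3, 'hcefhaddeadhddfbcee')
  21 → (14, 'hddfbcee')

SA = [8, 12, 18, 2, 19, 4, 9, 15, 10, 16, 13, 21, 11, 1, 20, 5, 17, 0, 6, 7, 3, 14]
[i] adj suffixes → lcp
  [1] 8/12 → 2 ('ad')
  [2] 12/18 → 0 ('')
  [3] 18/2 → 1 ('b')
  [4] 2/19 → 0 ('')
  [5] 19/4 → 2 ('ce')
  [6] 4/9 → 0 ('')
  [7] 9/15 → 2 ('dd')
  [8] 15/10 → 1 ('d')
  [9] 10/16 → 1 ('d')
  [10] 16/13 → 1 ('d')
  [11] 13/21 → 0 ('')
  [12] 21/11 → 1 ('e')
  [13] 11/1 → 1 ('e')
  [14] 1/20 → 1 ('e')
  [15] 20/5 → 1 ('e')
  [16] 5/17 → 0 ('')
  [17] 17/0 → 1 ('f')
  [18] 0/6 → 1 ('f')
  [19] 6/7 → 0 ('')
  [20] 7/3 → 1 ('h')
  [21] 3/14 → 1 ('h')

n(n+1)/2 = 22·23/2 = 253
Σ LCP = 0 + 2 + 0 + 1 + 0 + 2 + 0 + 2 + 1 + 1 + 1 + 0 + 1 + 1 + 1 + 1 + 0 + 1 + 1 + 0 + 1 + 1 = 18
distinct = 253 − 18 = 235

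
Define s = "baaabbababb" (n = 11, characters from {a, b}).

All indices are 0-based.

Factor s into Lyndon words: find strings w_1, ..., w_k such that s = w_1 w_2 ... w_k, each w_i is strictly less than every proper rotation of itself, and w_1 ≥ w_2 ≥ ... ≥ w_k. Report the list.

["b", "aaabbababb"]

emit factor 1: 'b' (i=0, period=1)
emit factor 2: 'aaabbababb' (i=1, period=10)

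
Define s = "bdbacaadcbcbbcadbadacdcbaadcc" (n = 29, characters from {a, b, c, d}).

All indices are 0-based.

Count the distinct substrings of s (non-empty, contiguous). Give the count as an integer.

sorted suffixes:
  #0 SA[0]=5  'aadcbcbbcadbadacdcbaadcc'
  #1 SA[1]=24  'aadcc'
  #2 SA[2]=3  'acaadcbcbbcadbadacdcbaadcc'
  #3 SA[3]=19  'acdcbaadcc'
  #4 SA[4]=17  'adacdcbaadcc'
  #5 SA[5]=14  'adbadacdcbaadcc'
  #6 SA[6]=6  'adcbcbbcadbadacdcbaadcc'
  #7 SA[7]=25  'adcc'
  #8 SA[8]=23  'baadcc'
  #9 SA[9]=2  'bacaadcbcbbcadbadacdcbaadcc'
  #10 SA[10]=16  'badacdcbaadcc'
  #11 SA[11]=11  'bbcadbadacdcbaadcc'
  #12 SA[12]=12  'bcadbadacdcbaadcc'
  #13 SA[13]=9  'bcbbcadbadacdcbaadcc'
  #14 SA[14]=0  'bdbacaadcbcbbcadbadacdcbaadcc'
  #15 SA[15]=28  'c'
  #16 SA[16]=4  'caadcbcbbcadbadacdcbaadcc'
  #17 SA[17]=13  'cadbadacdcbaadcc'
  #18 SA[18]=22  'cbaadcc'
  #19 SA[19]=10  'cbbcadbadacdcbaadcc'
  #20 SA[20]=8  'cbcbbcadbadacdcbaadcc'
  #21 SA[21]=27  'cc'
  #22 SA[22]=20  'cdcbaadcc'
  #23 SA[23]=18  'dacdcbaadcc'
  #24 SA[24]=1  'dbacaadcbcbbcadbadacdcbaadcc'
  #25 SA[25]=15  'dbadacdcbaadcc'
  #26 SA[26]=21  'dcbaadcc'
  #27 SA[27]=7  'dcbcbbcadbadacdcbaadcc'
  #28 SA[28]=26  'dcc'

SA = [5, 24, 3, 19, 17, 14, 6, 25, 23, 2, 16, 11, 12, 9, 0, 28, 4, 13, 22, 10, 8, 27, 20, 18, 1, 15, 21, 7, 26]
[i] adj suffixes → lcp
  [1] 5/24 → 4 ('aadc')
  [2] 24/3 → 1 ('a')
  [3] 3/19 → 2 ('ac')
  [4] 19/17 → 1 ('a')
  [5] 17/14 → 2 ('ad')
  [6] 14/6 → 2 ('ad')
  [7] 6/25 → 3 ('adc')
  [8] 25/23 → 0 ('')
  [9] 23/2 → 2 ('ba')
  [10] 2/16 → 2 ('ba')
  [11] 16/11 → 1 ('b')
  [12] 11/12 → 1 ('b')
  [13] 12/9 → 2 ('bc')
  [14] 9/0 → 1 ('b')
  [15] 0/28 → 0 ('')
  [16] 28/4 → 1 ('c')
  [17] 4/13 → 2 ('ca')
  [18] 13/22 → 1 ('c')
  [19] 22/10 → 2 ('cb')
  [20] 10/8 → 2 ('cb')
  [21] 8/27 → 1 ('c')
  [22] 27/20 → 1 ('c')
  [23] 20/18 → 0 ('')
  [24] 18/1 → 1 ('d')
  [25] 1/15 → 3 ('dba')
  [26] 15/21 → 1 ('d')
  [27] 21/7 → 3 ('dcb')
  [28] 7/26 → 2 ('dc')

n(n+1)/2 = 29·30/2 = 435
Σ LCP = 0 + 4 + 1 + 2 + 1 + 2 + 2 + 3 + 0 + 2 + 2 + 1 + 1 + 2 + 1 + 0 + 1 + 2 + 1 + 2 + 2 + 1 + 1 + 0 + 1 + 3 + 1 + 3 + 2 = 44
distinct = 435 − 44 = 391

391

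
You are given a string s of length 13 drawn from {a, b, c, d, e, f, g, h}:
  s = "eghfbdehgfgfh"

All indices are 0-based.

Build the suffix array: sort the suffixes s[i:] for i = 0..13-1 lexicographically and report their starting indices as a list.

sorted suffixes:
  #0 SA[0]=4  'bdehgfgfh'
  #1 SA[1]=5  'dehgfgfh'
  #2 SA[2]=0  'eghfbdehgfgfh'
  #3 SA[3]=6  'ehgfgfh'
  #4 SA[4]=3  'fbdehgfgfh'
  #5 SA[5]=9  'fgfh'
  #6 SA[6]=11  'fh'
  #7 SA[7]=8  'gfgfh'
  #8 SA[8]=10  'gfh'
  #9 SA[9]=1  'ghfbdehgfgfh'
  #10 SA[10]=12  'h'
  #11 SA[11]=2  'hfbdehgfgfh'
  #12 SA[12]=7  'hgfgfh'

[4, 5, 0, 6, 3, 9, 11, 8, 10, 1, 12, 2, 7]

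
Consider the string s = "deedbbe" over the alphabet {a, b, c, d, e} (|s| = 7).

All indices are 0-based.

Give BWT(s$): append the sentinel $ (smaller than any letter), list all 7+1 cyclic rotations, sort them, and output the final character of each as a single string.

edbe$bed

rank  rotation  last
    0  $deedbbe  e
    1  bbe$deed  d
    2  be$deedb  b
    3  dbbe$dee  e
    4  deedbbe$  $
    5  e$deedbb  b
    6  edbbe$de  e
    7  eedbbe$d  d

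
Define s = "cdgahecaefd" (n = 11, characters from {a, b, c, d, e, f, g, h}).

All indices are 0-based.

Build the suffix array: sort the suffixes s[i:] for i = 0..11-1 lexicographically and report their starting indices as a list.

rank | idx | suffix
   0 |   7 | aefd
   1 |   3 | ahecaefd
   2 |   6 | caefd
   3 |   0 | cdgahecaefd
   4 |  10 | d
   5 |   1 | dgahecaefd
   6 |   5 | ecaefd
   7 |   8 | efd
   8 |   9 | fd
   9 |   2 | gahecaefd
  10 |   4 | hecaefd

[7, 3, 6, 0, 10, 1, 5, 8, 9, 2, 4]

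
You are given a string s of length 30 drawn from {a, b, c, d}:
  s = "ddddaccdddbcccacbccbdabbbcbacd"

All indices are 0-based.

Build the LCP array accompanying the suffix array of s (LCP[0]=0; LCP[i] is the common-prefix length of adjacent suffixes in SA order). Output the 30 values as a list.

sorted suffixes:
  #0 SA[0]=21  'abbbcbacd'
  #1 SA[1]=14  'acbccbdabbbcbacd'
  #2 SA[2]=4  'accdddbcccacbccbdabbbcbacd'
  #3 SA[3]=27  'acd'
  #4 SA[4]=26  'bacd'
  #5 SA[5]=22  'bbbcbacd'
  #6 SA[6]=23  'bbcbacd'
  #7 SA[7]=24  'bcbacd'
  #8 SA[8]=16  'bccbdabbbcbacd'
  #9 SA[9]=10  'bcccacbccbdabbbcbacd'
  #10 SA[10]=19  'bdabbbcbacd'
  #11 SA[11]=13  'cacbccbdabbbcbacd'
  #12 SA[12]=25  'cbacd'
  #13 SA[13]=15  'cbccbdabbbcbacd'
  #14 SA[14]=18  'cbdabbbcbacd'
  #15 SA[15]=12  'ccacbccbdabbbcbacd'
  #16 SA[16]=17  'ccbdabbbcbacd'
  #17 SA[17]=11  'cccacbccbdabbbcbacd'
  #18 SA[18]=5  'ccdddbcccacbccbdabbbcbacd'
  #19 SA[19]=28  'cd'
  #20 SA[20]=6  'cdddbcccacbccbdabbbcbacd'
  #21 SA[21]=29  'd'
  #22 SA[22]=20  'dabbbcbacd'
  #23 SA[23]=3  'daccdddbcccacbccbdabbbcbacd'
  #24 SA[24]=9  'dbcccacbccbdabbbcbacd'
  #25 SA[25]=2  'ddaccdddbcccacbccbdabbbcbacd'
  #26 SA[26]=8  'ddbcccacbccbdabbbcbacd'
  #27 SA[27]=1  'dddaccdddbcccacbccbdabbbcbacd'
  #28 SA[28]=7  'dddbcccacbccbdabbbcbacd'
  #29 SA[29]=0  'ddddaccdddbcccacbccbdabbbcbacd'

SA = [21, 14, 4, 27, 26, 22, 23, 24, 16, 10, 19, 13, 25, 15, 18, 12, 17, 11, 5, 28, 6, 29, 20, 3, 9, 2, 8, 1, 7, 0]
i: (SA[i-1],SA[i]) lcp shared
  1: (21,14) 1 'a'
  2: (14,4) 2 'ac'
  3: (4,27) 2 'ac'
  4: (27,26) 0 ''
  5: (26,22) 1 'b'
  6: (22,23) 2 'bb'
  7: (23,24) 1 'b'
  8: (24,16) 2 'bc'
  9: (16,10) 3 'bcc'
  10: (10,19) 1 'b'
  11: (19,13) 0 ''
  12: (13,25) 1 'c'
  13: (25,15) 2 'cb'
  14: (15,18) 2 'cb'
  15: (18,12) 1 'c'
  16: (12,17) 2 'cc'
  17: (17,11) 2 'cc'
  18: (11,5) 2 'cc'
  19: (5,28) 1 'c'
  20: (28,6) 2 'cd'
  21: (6,29) 0 ''
  22: (29,20) 1 'd'
  23: (20,3) 2 'da'
  24: (3,9) 1 'd'
  25: (9,2) 1 'd'
  26: (2,8) 2 'dd'
  27: (8,1) 2 'dd'
  28: (1,7) 3 'ddd'
  29: (7,0) 3 'ddd'

[0, 1, 2, 2, 0, 1, 2, 1, 2, 3, 1, 0, 1, 2, 2, 1, 2, 2, 2, 1, 2, 0, 1, 2, 1, 1, 2, 2, 3, 3]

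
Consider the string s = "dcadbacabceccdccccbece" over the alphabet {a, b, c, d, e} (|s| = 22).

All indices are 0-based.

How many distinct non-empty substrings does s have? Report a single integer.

228

rank | idx | suffix
   0 |   7 | abceccdccccbece
   1 |   5 | acabceccdccccbece
   2 |   2 | adbacabceccdccccbece
   3 |   4 | bacabceccdccccbece
   4 |   8 | bceccdccccbece
   5 |  18 | bece
   6 |   6 | cabceccdccccbece
   7 |   1 | cadbacabceccdccccbece
   8 |  17 | cbece
   9 |  16 | ccbece
  10 |  15 | cccbece
  11 |  14 | ccccbece
  12 |  11 | ccdccccbece
  13 |  12 | cdccccbece
  14 |  20 | ce
  15 |   9 | ceccdccccbece
  16 |   3 | dbacabceccdccccbece
  17 |   0 | dcadbacabceccdccccbece
  18 |  13 | dccccbece
  19 |  21 | e
  20 |  10 | eccdccccbece
  21 |  19 | ece

SA = [7, 5, 2, 4, 8, 18, 6, 1, 17, 16, 15, 14, 11, 12, 20, 9, 3, 0, 13, 21, 10, 19]
i: (SA[i-1],SA[i]) lcp shared
  1: (7,5) 1 'a'
  2: (5,2) 1 'a'
  3: (2,4) 0 ''
  4: (4,8) 1 'b'
  5: (8,18) 1 'b'
  6: (18,6) 0 ''
  7: (6,1) 2 'ca'
  8: (1,17) 1 'c'
  9: (17,16) 1 'c'
  10: (16,15) 2 'cc'
  11: (15,14) 3 'ccc'
  12: (14,11) 2 'cc'
  13: (11,12) 1 'c'
  14: (12,20) 1 'c'
  15: (20,9) 2 'ce'
  16: (9,3) 0 ''
  17: (3,0) 1 'd'
  18: (0,13) 2 'dc'
  19: (13,21) 0 ''
  20: (21,10) 1 'e'
  21: (10,19) 2 'ec'

n(n+1)/2 = 22·23/2 = 253
Σ LCP = 0 + 1 + 1 + 0 + 1 + 1 + 0 + 2 + 1 + 1 + 2 + 3 + 2 + 1 + 1 + 2 + 0 + 1 + 2 + 0 + 1 + 2 = 25
distinct = 253 − 25 = 228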